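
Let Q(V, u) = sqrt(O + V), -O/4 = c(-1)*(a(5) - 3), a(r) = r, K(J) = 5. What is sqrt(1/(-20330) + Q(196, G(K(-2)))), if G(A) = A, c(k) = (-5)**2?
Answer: sqrt(-20330 + 826617800*I)/20330 ≈ 0.99999 + 1.0*I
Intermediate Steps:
c(k) = 25
O = -200 (O = -100*(5 - 3) = -100*2 = -4*50 = -200)
Q(V, u) = sqrt(-200 + V)
sqrt(1/(-20330) + Q(196, G(K(-2)))) = sqrt(1/(-20330) + sqrt(-200 + 196)) = sqrt(-1/20330 + sqrt(-4)) = sqrt(-1/20330 + 2*I)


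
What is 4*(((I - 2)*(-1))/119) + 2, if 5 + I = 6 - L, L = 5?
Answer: 262/119 ≈ 2.2017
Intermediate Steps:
I = -4 (I = -5 + (6 - 1*5) = -5 + (6 - 5) = -5 + 1 = -4)
4*(((I - 2)*(-1))/119) + 2 = 4*(((-4 - 2)*(-1))/119) + 2 = 4*(-6*(-1)*(1/119)) + 2 = 4*(6*(1/119)) + 2 = 4*(6/119) + 2 = 24/119 + 2 = 262/119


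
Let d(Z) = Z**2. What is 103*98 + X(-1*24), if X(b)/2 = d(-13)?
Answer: 10432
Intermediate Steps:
X(b) = 338 (X(b) = 2*(-13)**2 = 2*169 = 338)
103*98 + X(-1*24) = 103*98 + 338 = 10094 + 338 = 10432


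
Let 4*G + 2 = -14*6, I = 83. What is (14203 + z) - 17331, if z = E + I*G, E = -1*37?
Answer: -9899/2 ≈ -4949.5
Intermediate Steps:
E = -37
G = -43/2 (G = -1/2 + (-14*6)/4 = -1/2 + (1/4)*(-84) = -1/2 - 21 = -43/2 ≈ -21.500)
z = -3643/2 (z = -37 + 83*(-43/2) = -37 - 3569/2 = -3643/2 ≈ -1821.5)
(14203 + z) - 17331 = (14203 - 3643/2) - 17331 = 24763/2 - 17331 = -9899/2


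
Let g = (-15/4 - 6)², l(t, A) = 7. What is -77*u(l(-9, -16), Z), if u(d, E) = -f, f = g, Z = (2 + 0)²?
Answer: 117117/16 ≈ 7319.8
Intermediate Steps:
Z = 4 (Z = 2² = 4)
g = 1521/16 (g = (-15/4 - 6)² = (-39/4)² = 1521/16 ≈ 95.063)
f = 1521/16 ≈ 95.063
u(d, E) = -1521/16 (u(d, E) = -1*1521/16 = -1521/16)
-77*u(l(-9, -16), Z) = -77*(-1521/16) = 117117/16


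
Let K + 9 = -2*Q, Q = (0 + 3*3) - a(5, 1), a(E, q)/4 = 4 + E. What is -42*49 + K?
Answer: -2013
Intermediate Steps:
a(E, q) = 16 + 4*E (a(E, q) = 4*(4 + E) = 16 + 4*E)
Q = -27 (Q = (0 + 3*3) - (16 + 4*5) = (0 + 9) - (16 + 20) = 9 - 1*36 = 9 - 36 = -27)
K = 45 (K = -9 - 2*(-27) = -9 + 54 = 45)
-42*49 + K = -42*49 + 45 = -2058 + 45 = -2013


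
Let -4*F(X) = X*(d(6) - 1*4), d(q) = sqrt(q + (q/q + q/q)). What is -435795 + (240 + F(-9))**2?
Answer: -764787/2 + 2079*sqrt(2) ≈ -3.7945e+5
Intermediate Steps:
d(q) = sqrt(2 + q) (d(q) = sqrt(q + (1 + 1)) = sqrt(q + 2) = sqrt(2 + q))
F(X) = -X*(-4 + 2*sqrt(2))/4 (F(X) = -X*(sqrt(2 + 6) - 1*4)/4 = -X*(sqrt(8) - 4)/4 = -X*(2*sqrt(2) - 4)/4 = -X*(-4 + 2*sqrt(2))/4)
-435795 + (240 + F(-9))**2 = -435795 + (240 + (1/2)*(-9)*(2 - sqrt(2)))**2 = -435795 + (240 + (-9 + 9*sqrt(2)/2))**2 = -435795 + (231 + 9*sqrt(2)/2)**2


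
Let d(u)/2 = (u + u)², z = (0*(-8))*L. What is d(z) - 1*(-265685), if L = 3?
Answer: 265685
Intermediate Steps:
z = 0 (z = (0*(-8))*3 = 0*3 = 0)
d(u) = 8*u² (d(u) = 2*(u + u)² = 2*(2*u)² = 2*(4*u²) = 8*u²)
d(z) - 1*(-265685) = 8*0² - 1*(-265685) = 8*0 + 265685 = 0 + 265685 = 265685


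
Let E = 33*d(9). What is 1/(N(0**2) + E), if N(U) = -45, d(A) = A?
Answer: 1/252 ≈ 0.0039683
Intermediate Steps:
E = 297 (E = 33*9 = 297)
1/(N(0**2) + E) = 1/(-45 + 297) = 1/252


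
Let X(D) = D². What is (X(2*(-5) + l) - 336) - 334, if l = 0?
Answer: -570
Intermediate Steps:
(X(2*(-5) + l) - 336) - 334 = ((2*(-5) + 0)² - 336) - 334 = ((-10 + 0)² - 336) - 334 = ((-10)² - 336) - 334 = (100 - 336) - 334 = -236 - 334 = -570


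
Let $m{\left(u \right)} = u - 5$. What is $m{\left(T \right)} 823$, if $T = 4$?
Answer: $-823$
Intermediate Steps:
$m{\left(u \right)} = -5 + u$ ($m{\left(u \right)} = u - 5 = -5 + u$)
$m{\left(T \right)} 823 = \left(-5 + 4\right) 823 = \left(-1\right) 823 = -823$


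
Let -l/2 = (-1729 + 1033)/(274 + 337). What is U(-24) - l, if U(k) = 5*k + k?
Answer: -89376/611 ≈ -146.28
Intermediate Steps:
U(k) = 6*k
l = 1392/611 (l = -2*(-1729 + 1033)/(274 + 337) = -(-1392)/611 = -2*(-696/611) = 1392/611 ≈ 2.2782)
U(-24) - l = 6*(-24) - 1*1392/611 = -144 - 1392/611 = -89376/611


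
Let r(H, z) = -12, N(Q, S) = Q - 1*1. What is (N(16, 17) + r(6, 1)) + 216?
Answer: 219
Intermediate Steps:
N(Q, S) = -1 + Q (N(Q, S) = Q - 1 = -1 + Q)
(N(16, 17) + r(6, 1)) + 216 = ((-1 + 16) - 12) + 216 = (15 - 12) + 216 = 3 + 216 = 219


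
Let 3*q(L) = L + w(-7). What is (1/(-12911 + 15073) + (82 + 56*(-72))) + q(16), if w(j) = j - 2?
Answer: -25604563/6486 ≈ -3947.7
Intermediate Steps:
w(j) = -2 + j
q(L) = -3 + L/3 (q(L) = (L + (-2 - 7))/3 = (L - 9)/3 = (-9 + L)/3 = -3 + L/3)
(1/(-12911 + 15073) + (82 + 56*(-72))) + q(16) = (1/(-12911 + 15073) + (82 + 56*(-72))) + (-3 + (1/3)*16) = (1/2162 + (82 - 4032)) + (-3 + 16/3) = (1/2162 - 3950) + 7/3 = -8539899/2162 + 7/3 = -25604563/6486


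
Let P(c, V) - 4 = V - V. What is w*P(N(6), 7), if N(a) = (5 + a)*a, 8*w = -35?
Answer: -35/2 ≈ -17.500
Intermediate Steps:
w = -35/8 (w = (1/8)*(-35) = -35/8 ≈ -4.3750)
N(a) = a*(5 + a)
P(c, V) = 4 (P(c, V) = 4 + (V - V) = 4 + 0 = 4)
w*P(N(6), 7) = -35/8*4 = -35/2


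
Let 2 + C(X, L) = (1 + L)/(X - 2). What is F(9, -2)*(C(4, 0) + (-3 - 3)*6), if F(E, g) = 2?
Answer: -75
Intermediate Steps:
C(X, L) = -2 + (1 + L)/(-2 + X) (C(X, L) = -2 + (1 + L)/(X - 2) = -2 + (1 + L)/(-2 + X))
F(9, -2)*(C(4, 0) + (-3 - 3)*6) = 2*((5 + 0 - 2*4)/(-2 + 4) + (-3 - 3)*6) = 2*((5 + 0 - 8)/2 - 6*6) = 2*((1/2)*(-3) - 36) = 2*(-3/2 - 36) = 2*(-75/2) = -75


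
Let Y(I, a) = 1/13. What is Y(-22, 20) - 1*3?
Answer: -38/13 ≈ -2.9231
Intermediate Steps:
Y(I, a) = 1/13
Y(-22, 20) - 1*3 = 1/13 - 1*3 = 1/13 - 3 = -38/13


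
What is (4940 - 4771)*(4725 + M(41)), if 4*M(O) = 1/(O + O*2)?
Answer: 392874469/492 ≈ 7.9853e+5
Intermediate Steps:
M(O) = 1/(12*O) (M(O) = 1/(4*(O + O*2)) = 1/(4*(O + 2*O)) = 1/(4*((3*O))) = (1/(3*O))/4 = 1/(12*O))
(4940 - 4771)*(4725 + M(41)) = (4940 - 4771)*(4725 + (1/12)/41) = 169*(4725 + (1/12)*(1/41)) = 169*(4725 + 1/492) = 169*(2324701/492) = 392874469/492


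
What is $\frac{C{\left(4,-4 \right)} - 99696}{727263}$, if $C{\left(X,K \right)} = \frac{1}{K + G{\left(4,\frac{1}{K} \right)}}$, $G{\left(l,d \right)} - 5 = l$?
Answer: $- \frac{498479}{3636315} \approx -0.13708$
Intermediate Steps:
$G{\left(l,d \right)} = 5 + l$
$C{\left(X,K \right)} = \frac{1}{9 + K}$ ($C{\left(X,K \right)} = \frac{1}{K + \left(5 + 4\right)} = \frac{1}{K + 9} = \frac{1}{9 + K}$)
$\frac{C{\left(4,-4 \right)} - 99696}{727263} = \frac{\frac{1}{9 - 4} - 99696}{727263} = \left(\frac{1}{5} - 99696\right) \frac{1}{727263} = \left(- \frac{498479}{5}\right) \frac{1}{727263} = - \frac{498479}{3636315}$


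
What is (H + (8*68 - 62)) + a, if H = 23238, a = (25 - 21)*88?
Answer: 24072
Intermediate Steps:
a = 352 (a = 4*88 = 352)
(H + (8*68 - 62)) + a = (23238 + (8*68 - 62)) + 352 = (23238 + (544 - 62)) + 352 = (23238 + 482) + 352 = 23720 + 352 = 24072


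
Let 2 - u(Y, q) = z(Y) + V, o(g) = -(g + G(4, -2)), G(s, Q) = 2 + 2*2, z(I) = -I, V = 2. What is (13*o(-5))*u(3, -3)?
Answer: -39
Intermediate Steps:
G(s, Q) = 6 (G(s, Q) = 2 + 4 = 6)
o(g) = -6 - g (o(g) = -(g + 6) = -(6 + g) = -6 - g)
u(Y, q) = Y (u(Y, q) = 2 - (-Y + 2) = 2 - (2 - Y) = 2 + (-2 + Y) = Y)
(13*o(-5))*u(3, -3) = (13*(-6 - 1*(-5)))*3 = (13*(-6 + 5))*3 = (13*(-1))*3 = -13*3 = -39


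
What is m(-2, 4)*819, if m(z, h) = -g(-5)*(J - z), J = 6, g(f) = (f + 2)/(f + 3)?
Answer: -9828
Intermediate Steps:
g(f) = (2 + f)/(3 + f)
m(z, h) = -9 + 3*z/2 (m(z, h) = -(2 - 5)/(3 - 5)*(6 - z) = --3/(-2)*(6 - z) = -(-1/2*(-3))*(6 - z) = -3*(6 - z)/2 = -(9 - 3*z/2) = -9 + 3*z/2)
m(-2, 4)*819 = (-9 + (3/2)*(-2))*819 = (-9 - 3)*819 = -12*819 = -9828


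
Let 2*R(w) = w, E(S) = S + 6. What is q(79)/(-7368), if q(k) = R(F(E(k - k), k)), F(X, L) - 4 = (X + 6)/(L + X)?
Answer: -22/78285 ≈ -0.00028102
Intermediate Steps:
E(S) = 6 + S
F(X, L) = 4 + (6 + X)/(L + X) (F(X, L) = 4 + (X + 6)/(L + X) = 4 + (6 + X)/(L + X))
R(w) = w/2
q(k) = (36 + 4*k)/(2*(6 + k)) (q(k) = ((6 + 4*k + 5*(6 + (k - k)))/(k + (6 + (k - k))))/2 = ((6 + 4*k + 5*(6 + 0))/(k + (6 + 0)))/2 = ((6 + 4*k + 5*6)/(k + 6))/2 = ((6 + 4*k + 30)/(6 + k))/2 = ((36 + 4*k)/(6 + k))/2 = (36 + 4*k)/(2*(6 + k)))
q(79)/(-7368) = (2*(9 + 79)/(6 + 79))/(-7368) = (2*88/85)*(-1/7368) = (2*(1/85)*88)*(-1/7368) = (176/85)*(-1/7368) = -22/78285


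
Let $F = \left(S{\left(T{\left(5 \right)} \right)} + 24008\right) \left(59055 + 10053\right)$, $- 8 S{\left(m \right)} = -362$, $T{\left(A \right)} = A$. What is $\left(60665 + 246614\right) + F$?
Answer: $1662579280$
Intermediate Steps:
$S{\left(m \right)} = \frac{181}{4}$ ($S{\left(m \right)} = \left(- \frac{1}{8}\right) \left(-362\right) = \frac{181}{4}$)
$F = 1662272001$ ($F = \left(\frac{181}{4} + 24008\right) \left(59055 + 10053\right) = \frac{96213}{4} \cdot 69108 = 1662272001$)
$\left(60665 + 246614\right) + F = \left(60665 + 246614\right) + 1662272001 = 307279 + 1662272001 = 1662579280$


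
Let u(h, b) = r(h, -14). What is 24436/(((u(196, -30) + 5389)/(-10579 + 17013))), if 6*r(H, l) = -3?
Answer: 314442448/10777 ≈ 29177.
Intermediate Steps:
r(H, l) = -½ (r(H, l) = (⅙)*(-3) = -½)
u(h, b) = -½
24436/(((u(196, -30) + 5389)/(-10579 + 17013))) = 24436/(((-½ + 5389)/(-10579 + 17013))) = 24436/(((10777/2)/6434)) = 24436/(((10777/2)*(1/6434))) = 24436/(10777/12868) = 24436*(12868/10777) = 314442448/10777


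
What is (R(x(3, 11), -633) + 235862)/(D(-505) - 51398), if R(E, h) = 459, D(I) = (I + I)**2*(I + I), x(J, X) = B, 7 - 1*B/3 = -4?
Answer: -236321/1030352398 ≈ -0.00022936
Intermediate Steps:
B = 33 (B = 21 - 3*(-4) = 21 + 12 = 33)
x(J, X) = 33
D(I) = 8*I**3 (D(I) = (2*I)**2*(2*I) = (4*I**2)*(2*I) = 8*I**3)
(R(x(3, 11), -633) + 235862)/(D(-505) - 51398) = (459 + 235862)/(8*(-505)**3 - 51398) = 236321/(8*(-128787625) - 51398) = 236321/(-1030301000 - 51398) = 236321/(-1030352398) = 236321*(-1/1030352398) = -236321/1030352398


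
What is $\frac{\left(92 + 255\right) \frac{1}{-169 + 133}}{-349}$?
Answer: $\frac{347}{12564} \approx 0.027619$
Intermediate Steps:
$\frac{\left(92 + 255\right) \frac{1}{-169 + 133}}{-349} = \frac{347}{-36} \left(- \frac{1}{349}\right) = 347 \left(- \frac{1}{36}\right) \left(- \frac{1}{349}\right) = \left(- \frac{347}{36}\right) \left(- \frac{1}{349}\right) = \frac{347}{12564}$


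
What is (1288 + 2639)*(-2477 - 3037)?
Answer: -21653478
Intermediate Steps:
(1288 + 2639)*(-2477 - 3037) = 3927*(-5514) = -21653478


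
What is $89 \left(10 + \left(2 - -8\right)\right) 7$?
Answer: $12460$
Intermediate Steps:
$89 \left(10 + \left(2 - -8\right)\right) 7 = 89 \left(10 + \left(2 + 8\right)\right) 7 = 89 \left(10 + 10\right) 7 = 89 \cdot 20 \cdot 7 = 89 \cdot 140 = 12460$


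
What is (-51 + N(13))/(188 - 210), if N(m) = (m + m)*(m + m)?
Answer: -625/22 ≈ -28.409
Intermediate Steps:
N(m) = 4*m² (N(m) = (2*m)*(2*m) = 4*m²)
(-51 + N(13))/(188 - 210) = (-51 + 4*13²)/(188 - 210) = (-51 + 4*169)/(-22) = (-51 + 676)*(-1/22) = 625*(-1/22) = -625/22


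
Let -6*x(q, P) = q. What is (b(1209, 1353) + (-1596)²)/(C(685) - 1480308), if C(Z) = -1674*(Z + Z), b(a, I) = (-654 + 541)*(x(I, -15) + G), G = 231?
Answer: -5093189/7547376 ≈ -0.67483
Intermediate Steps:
x(q, P) = -q/6
b(a, I) = -26103 + 113*I/6 (b(a, I) = (-654 + 541)*(-I/6 + 231) = -113*(231 - I/6) = -26103 + 113*I/6)
C(Z) = -3348*Z
(b(1209, 1353) + (-1596)²)/(C(685) - 1480308) = ((-26103 + (113/6)*1353) + (-1596)²)/(-3348*685 - 1480308) = ((-26103 + 50963/2) + 2547216)/(-2293380 - 1480308) = (-1243/2 + 2547216)/(-3773688) = (5093189/2)*(-1/3773688) = -5093189/7547376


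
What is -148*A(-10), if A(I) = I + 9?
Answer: 148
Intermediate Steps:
A(I) = 9 + I
-148*A(-10) = -148*(9 - 10) = -148*(-1) = 148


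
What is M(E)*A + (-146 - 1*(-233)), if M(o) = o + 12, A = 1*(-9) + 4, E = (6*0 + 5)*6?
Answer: -123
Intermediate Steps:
E = 30 (E = (0 + 5)*6 = 5*6 = 30)
A = -5 (A = -9 + 4 = -5)
M(o) = 12 + o
M(E)*A + (-146 - 1*(-233)) = (12 + 30)*(-5) + (-146 - 1*(-233)) = 42*(-5) + (-146 + 233) = -210 + 87 = -123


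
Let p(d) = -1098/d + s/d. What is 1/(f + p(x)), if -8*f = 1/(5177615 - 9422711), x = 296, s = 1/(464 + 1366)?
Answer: -383247266880/1421639480639 ≈ -0.26958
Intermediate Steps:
s = 1/1830 ≈ 0.00054645
p(d) = -2009339/(1830*d) (p(d) = -1098/d + 1/(1830*d) = -2009339/(1830*d))
f = 1/33960768 (f = -1/(8*(5177615 - 9422711)) = -1/8/(-4245096) = -1/8*(-1/4245096) = 1/33960768 ≈ 2.9446e-8)
1/(f + p(x)) = 1/(1/33960768 - 2009339/1830/296) = 1/(1/33960768 - 2009339/1830*1/296) = 1/(1/33960768 - 2009339/541680) = 1/(-1421639480639/383247266880) = -383247266880/1421639480639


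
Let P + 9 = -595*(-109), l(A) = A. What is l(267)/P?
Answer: 267/64846 ≈ 0.0041174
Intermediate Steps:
P = 64846 (P = -9 - 595*(-109) = -9 + 64855 = 64846)
l(267)/P = 267/64846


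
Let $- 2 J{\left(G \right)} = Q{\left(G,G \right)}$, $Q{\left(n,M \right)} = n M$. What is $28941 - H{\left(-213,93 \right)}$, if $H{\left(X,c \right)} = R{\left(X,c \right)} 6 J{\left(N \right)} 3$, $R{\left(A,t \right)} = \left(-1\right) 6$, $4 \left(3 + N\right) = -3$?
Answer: $\frac{225453}{8} \approx 28182.0$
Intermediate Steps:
$N = - \frac{15}{4}$ ($N = -3 + \frac{1}{4} \left(-3\right) = -3 - \frac{3}{4} = - \frac{15}{4} \approx -3.75$)
$Q{\left(n,M \right)} = M n$
$J{\left(G \right)} = - \frac{G^{2}}{2}$ ($J{\left(G \right)} = - \frac{G G}{2} = - \frac{G^{2}}{2}$)
$R{\left(A,t \right)} = -6$
$H{\left(X,c \right)} = \frac{6075}{8}$ ($H{\left(X,c \right)} = - 6 \cdot 6 \left(- \frac{\left(- \frac{15}{4}\right)^{2}}{2}\right) 3 = - 6 \cdot 6 \left(\left(- \frac{1}{2}\right) \frac{225}{16}\right) 3 = - 6 \cdot 6 \left(- \frac{225}{32}\right) 3 = - 6 \left(\left(- \frac{675}{16}\right) 3\right) = \left(-6\right) \left(- \frac{2025}{16}\right) = \frac{6075}{8}$)
$28941 - H{\left(-213,93 \right)} = 28941 - \frac{6075}{8} = \frac{225453}{8}$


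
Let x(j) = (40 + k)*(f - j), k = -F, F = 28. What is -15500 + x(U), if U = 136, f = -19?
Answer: -17360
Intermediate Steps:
k = -28 (k = -1*28 = -28)
x(j) = -228 - 12*j (x(j) = (40 - 28)*(-19 - j) = 12*(-19 - j) = -228 - 12*j)
-15500 + x(U) = -15500 + (-228 - 12*136) = -15500 + (-228 - 1632) = -15500 - 1860 = -17360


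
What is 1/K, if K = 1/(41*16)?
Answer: 656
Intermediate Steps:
K = 1/656 ≈ 0.0015244
1/K = 1/(1/656) = 656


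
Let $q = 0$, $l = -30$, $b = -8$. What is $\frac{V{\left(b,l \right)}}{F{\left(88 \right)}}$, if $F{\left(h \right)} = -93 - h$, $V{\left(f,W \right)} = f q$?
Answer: $0$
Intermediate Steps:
$V{\left(f,W \right)} = 0$ ($V{\left(f,W \right)} = f 0 = 0$)
$\frac{V{\left(b,l \right)}}{F{\left(88 \right)}} = \frac{0}{-93 - 88} = \frac{0}{-181} = 0 \left(- \frac{1}{181}\right) = 0$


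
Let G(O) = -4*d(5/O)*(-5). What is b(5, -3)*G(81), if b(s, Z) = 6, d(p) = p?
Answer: 200/27 ≈ 7.4074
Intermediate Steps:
G(O) = 100/O (G(O) = -20/O*(-5) = 100/O)
b(5, -3)*G(81) = 6*(100/81) = 200/27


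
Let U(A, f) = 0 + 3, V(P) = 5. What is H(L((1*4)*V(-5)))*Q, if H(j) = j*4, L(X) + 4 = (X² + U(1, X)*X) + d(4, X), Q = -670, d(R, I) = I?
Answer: -1275680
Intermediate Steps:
U(A, f) = 3
L(X) = -4 + X² + 4*X (L(X) = -4 + ((X² + 3*X) + X) = -4 + (X² + 4*X) = -4 + X² + 4*X)
H(j) = 4*j
H(L((1*4)*V(-5)))*Q = (4*(-4 + ((1*4)*5)² + 4*((1*4)*5)))*(-670) = (4*(-4 + (4*5)² + 4*(4*5)))*(-670) = (4*(-4 + 20² + 4*20))*(-670) = (4*(-4 + 400 + 80))*(-670) = (4*476)*(-670) = 1904*(-670) = -1275680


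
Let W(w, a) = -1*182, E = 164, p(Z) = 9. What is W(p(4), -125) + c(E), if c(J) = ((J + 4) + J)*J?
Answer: 54266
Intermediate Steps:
W(w, a) = -182
c(J) = J*(4 + 2*J) (c(J) = ((4 + J) + J)*J = (4 + 2*J)*J = J*(4 + 2*J))
W(p(4), -125) + c(E) = -182 + 2*164*(2 + 164) = -182 + 2*164*166 = -182 + 54448 = 54266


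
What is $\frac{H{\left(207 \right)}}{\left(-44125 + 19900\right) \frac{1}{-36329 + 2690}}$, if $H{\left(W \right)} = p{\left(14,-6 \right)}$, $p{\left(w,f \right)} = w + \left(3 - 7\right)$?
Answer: $\frac{22426}{1615} \approx 13.886$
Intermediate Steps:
$p{\left(w,f \right)} = -4 + w$ ($p{\left(w,f \right)} = w + \left(3 - 7\right) = w - 4 = -4 + w$)
$H{\left(W \right)} = 10$ ($H{\left(W \right)} = -4 + 14 = 10$)
$\frac{H{\left(207 \right)}}{\left(-44125 + 19900\right) \frac{1}{-36329 + 2690}} = \frac{10}{\left(-44125 + 19900\right) \frac{1}{-36329 + 2690}} = \frac{10}{\left(-24225\right) \frac{1}{-33639}} = \frac{10}{\left(-24225\right) \left(- \frac{1}{33639}\right)} = \frac{10}{\frac{8075}{11213}} = 10 \cdot \frac{11213}{8075} = \frac{22426}{1615}$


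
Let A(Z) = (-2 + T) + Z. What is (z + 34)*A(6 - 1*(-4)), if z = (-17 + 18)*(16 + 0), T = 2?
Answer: 500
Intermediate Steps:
A(Z) = Z (A(Z) = (-2 + 2) + Z = 0 + Z = Z)
z = 16 (z = 1*16 = 16)
(z + 34)*A(6 - 1*(-4)) = (16 + 34)*(6 - 1*(-4)) = 50*(6 + 4) = 50*10 = 500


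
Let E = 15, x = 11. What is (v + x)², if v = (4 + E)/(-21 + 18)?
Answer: 196/9 ≈ 21.778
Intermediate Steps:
v = -19/3 (v = (4 + 15)/(-21 + 18) = 19/(-3) = 19*(-⅓) = -19/3 ≈ -6.3333)
(v + x)² = (-19/3 + 11)² = (14/3)² = 196/9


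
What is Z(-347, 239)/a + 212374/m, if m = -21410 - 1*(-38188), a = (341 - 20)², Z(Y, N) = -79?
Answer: 10940951936/864410949 ≈ 12.657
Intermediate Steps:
a = 103041 (a = 321² = 103041)
m = 16778 (m = -21410 + 38188 = 16778)
Z(-347, 239)/a + 212374/m = -79/103041 + 212374/16778 = -79*1/103041 + 212374*(1/16778) = -79/103041 + 106187/8389 = 10940951936/864410949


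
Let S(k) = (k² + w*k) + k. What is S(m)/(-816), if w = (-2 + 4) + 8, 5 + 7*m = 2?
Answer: 37/6664 ≈ 0.0055522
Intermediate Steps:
m = -3/7 (m = -5/7 + (⅐)*2 = -5/7 + 2/7 = -3/7 ≈ -0.42857)
w = 10 (w = 2 + 8 = 10)
S(k) = k² + 11*k (S(k) = (k² + 10*k) + k = k² + 11*k)
S(m)/(-816) = -3*(11 - 3/7)/7/(-816) = -3/7*74/7*(-1/816) = -222/49*(-1/816) = 37/6664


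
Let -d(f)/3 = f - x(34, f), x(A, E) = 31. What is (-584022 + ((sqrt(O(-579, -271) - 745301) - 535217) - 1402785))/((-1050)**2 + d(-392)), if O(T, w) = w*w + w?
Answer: -2522024/1103769 + I*sqrt(672131)/1103769 ≈ -2.2849 + 0.00074276*I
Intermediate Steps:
O(T, w) = w + w**2 (O(T, w) = w**2 + w = w + w**2)
d(f) = 93 - 3*f (d(f) = -3*(f - 1*31) = -3*(f - 31) = -3*(-31 + f) = 93 - 3*f)
(-584022 + ((sqrt(O(-579, -271) - 745301) - 535217) - 1402785))/((-1050)**2 + d(-392)) = (-584022 + ((sqrt(-271*(1 - 271) - 745301) - 535217) - 1402785))/((-1050)**2 + (93 - 3*(-392))) = (-584022 + ((sqrt(-271*(-270) - 745301) - 535217) - 1402785))/(1102500 + (93 + 1176)) = (-584022 + ((sqrt(73170 - 745301) - 535217) - 1402785))/(1102500 + 1269) = (-584022 + ((sqrt(-672131) - 535217) - 1402785))/1103769 = (-584022 + ((I*sqrt(672131) - 535217) - 1402785))*(1/1103769) = (-584022 + ((-535217 + I*sqrt(672131)) - 1402785))*(1/1103769) = (-584022 + (-1938002 + I*sqrt(672131)))*(1/1103769) = (-2522024 + I*sqrt(672131))*(1/1103769) = -2522024/1103769 + I*sqrt(672131)/1103769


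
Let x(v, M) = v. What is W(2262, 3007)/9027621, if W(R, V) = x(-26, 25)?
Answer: -26/9027621 ≈ -2.8800e-6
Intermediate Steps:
W(R, V) = -26
W(2262, 3007)/9027621 = -26/9027621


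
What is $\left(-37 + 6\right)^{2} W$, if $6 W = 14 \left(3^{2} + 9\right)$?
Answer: $40362$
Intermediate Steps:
$W = 42$ ($W = \frac{14 \left(3^{2} + 9\right)}{6} = \frac{14 \left(9 + 9\right)}{6} = \frac{14 \cdot 18}{6} = \frac{1}{6} \cdot 252 = 42$)
$\left(-37 + 6\right)^{2} W = \left(-37 + 6\right)^{2} \cdot 42 = \left(-31\right)^{2} \cdot 42 = 961 \cdot 42 = 40362$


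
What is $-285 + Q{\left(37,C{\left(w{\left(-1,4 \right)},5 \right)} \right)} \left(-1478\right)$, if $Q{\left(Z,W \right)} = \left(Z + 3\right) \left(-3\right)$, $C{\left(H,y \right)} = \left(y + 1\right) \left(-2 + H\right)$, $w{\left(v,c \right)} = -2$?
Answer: $177075$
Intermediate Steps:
$C{\left(H,y \right)} = \left(1 + y\right) \left(-2 + H\right)$
$Q{\left(Z,W \right)} = -9 - 3 Z$ ($Q{\left(Z,W \right)} = \left(3 + Z\right) \left(-3\right) = -9 - 3 Z$)
$-285 + Q{\left(37,C{\left(w{\left(-1,4 \right)},5 \right)} \right)} \left(-1478\right) = -285 + \left(-9 - 111\right) \left(-1478\right) = -285 - -177360 = -285 + 177360 = 177075$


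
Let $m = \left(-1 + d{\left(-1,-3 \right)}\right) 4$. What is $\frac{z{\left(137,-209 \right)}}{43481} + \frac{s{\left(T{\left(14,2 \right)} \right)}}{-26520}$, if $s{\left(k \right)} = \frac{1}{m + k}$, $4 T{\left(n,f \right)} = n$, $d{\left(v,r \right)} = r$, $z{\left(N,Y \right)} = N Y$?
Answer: $- \frac{9491796019}{14413951500} \approx -0.65851$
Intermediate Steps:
$T{\left(n,f \right)} = \frac{n}{4}$
$m = -16$ ($m = \left(-1 - 3\right) 4 = \left(-4\right) 4 = -16$)
$s{\left(k \right)} = \frac{1}{-16 + k}$
$\frac{z{\left(137,-209 \right)}}{43481} + \frac{s{\left(T{\left(14,2 \right)} \right)}}{-26520} = \frac{137 \left(-209\right)}{43481} + \frac{1}{\left(-16 + \frac{1}{4} \cdot 14\right) \left(-26520\right)} = \left(-28633\right) \frac{1}{43481} + \frac{1}{-16 + \frac{7}{2}} \left(- \frac{1}{26520}\right) = - \frac{28633}{43481} + \frac{1}{- \frac{25}{2}} \left(- \frac{1}{26520}\right) = - \frac{28633}{43481} - - \frac{1}{331500} = - \frac{28633}{43481} + \frac{1}{331500} = - \frac{9491796019}{14413951500}$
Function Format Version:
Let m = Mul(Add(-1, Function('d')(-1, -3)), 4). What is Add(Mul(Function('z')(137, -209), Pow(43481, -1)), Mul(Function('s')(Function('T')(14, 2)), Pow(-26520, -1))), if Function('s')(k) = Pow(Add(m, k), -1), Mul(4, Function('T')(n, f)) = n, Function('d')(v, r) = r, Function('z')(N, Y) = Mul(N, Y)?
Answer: Rational(-9491796019, 14413951500) ≈ -0.65851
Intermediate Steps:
Function('T')(n, f) = Mul(Rational(1, 4), n)
m = -16 (m = Mul(Add(-1, -3), 4) = Mul(-4, 4) = -16)
Function('s')(k) = Pow(Add(-16, k), -1)
Add(Mul(Function('z')(137, -209), Pow(43481, -1)), Mul(Function('s')(Function('T')(14, 2)), Pow(-26520, -1))) = Add(Mul(Mul(137, -209), Pow(43481, -1)), Mul(Pow(Add(-16, Mul(Rational(1, 4), 14)), -1), Pow(-26520, -1))) = Add(Mul(-28633, Rational(1, 43481)), Mul(Pow(Add(-16, Rational(7, 2)), -1), Rational(-1, 26520))) = Add(Rational(-28633, 43481), Mul(Pow(Rational(-25, 2), -1), Rational(-1, 26520))) = Add(Rational(-28633, 43481), Mul(Rational(-2, 25), Rational(-1, 26520))) = Add(Rational(-28633, 43481), Rational(1, 331500)) = Rational(-9491796019, 14413951500)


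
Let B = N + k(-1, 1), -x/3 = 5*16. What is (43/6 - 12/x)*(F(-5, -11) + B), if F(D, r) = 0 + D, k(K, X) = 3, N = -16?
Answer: -1299/10 ≈ -129.90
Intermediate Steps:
x = -240 (x = -15*16 = -3*80 = -240)
F(D, r) = D
B = -13 (B = -16 + 3 = -13)
(43/6 - 12/x)*(F(-5, -11) + B) = (43/6 - 12/(-240))*(-5 - 13) = (43*(⅙) - 12*(-1/240))*(-18) = (43/6 + 1/20)*(-18) = (433/60)*(-18) = -1299/10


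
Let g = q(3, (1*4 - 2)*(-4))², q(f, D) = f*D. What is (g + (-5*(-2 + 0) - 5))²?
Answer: 337561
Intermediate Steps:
q(f, D) = D*f
g = 576 (g = (((1*4 - 2)*(-4))*3)² = (((4 - 2)*(-4))*3)² = ((2*(-4))*3)² = (-8*3)² = (-24)² = 576)
(g + (-5*(-2 + 0) - 5))² = (576 + (-5*(-2 + 0) - 5))² = (576 + (-5*(-2) - 5))² = (576 + (10 - 5))² = (576 + 5)² = 581² = 337561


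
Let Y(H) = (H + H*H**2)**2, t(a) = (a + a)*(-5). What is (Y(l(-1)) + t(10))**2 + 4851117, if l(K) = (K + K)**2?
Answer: 25317693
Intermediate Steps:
l(K) = 4*K**2 (l(K) = (2*K)**2 = 4*K**2)
t(a) = -10*a (t(a) = (2*a)*(-5) = -10*a)
Y(H) = (H + H**3)**2
(Y(l(-1)) + t(10))**2 + 4851117 = ((4*(-1)**2)**2*(1 + (4*(-1)**2)**2)**2 - 10*10)**2 + 4851117 = ((4*1)**2*(1 + (4*1)**2)**2 - 100)**2 + 4851117 = (4**2*(1 + 4**2)**2 - 100)**2 + 4851117 = (16*(1 + 16)**2 - 100)**2 + 4851117 = (16*17**2 - 100)**2 + 4851117 = (16*289 - 100)**2 + 4851117 = (4624 - 100)**2 + 4851117 = 4524**2 + 4851117 = 20466576 + 4851117 = 25317693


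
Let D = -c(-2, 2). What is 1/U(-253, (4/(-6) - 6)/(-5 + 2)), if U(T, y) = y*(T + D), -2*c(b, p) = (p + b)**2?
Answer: -9/5060 ≈ -0.0017787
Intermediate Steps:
c(b, p) = -(b + p)**2/2 (c(b, p) = -(p + b)**2/2 = -(b + p)**2/2)
D = 0 (D = -(-1)*(-2 + 2)**2/2 = -(-1)*0**2/2 = -(-1)*0/2 = -1*0 = 0)
U(T, y) = T*y (U(T, y) = y*(T + 0) = y*T = T*y)
1/U(-253, (4/(-6) - 6)/(-5 + 2)) = 1/(-253*(4/(-6) - 6)/(-5 + 2)) = 1/(-253*(4*(-1/6) - 6)/(-3)) = 1/(-(-253)*(-2/3 - 6)/3) = 1/(-(-253)*(-20)/(3*3)) = 1/(-253*20/9) = 1/(-5060/9) = -9/5060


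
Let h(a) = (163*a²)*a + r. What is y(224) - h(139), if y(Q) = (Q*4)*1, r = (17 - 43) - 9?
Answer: -437754966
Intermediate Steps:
r = -35 (r = -26 - 9 = -35)
y(Q) = 4*Q (y(Q) = (4*Q)*1 = 4*Q)
h(a) = -35 + 163*a³ (h(a) = (163*a²)*a - 35 = 163*a³ - 35 = -35 + 163*a³)
y(224) - h(139) = 4*224 - (-35 + 163*139³) = 896 - (-35 + 163*2685619) = 896 - (-35 + 437755897) = 896 - 1*437755862 = 896 - 437755862 = -437754966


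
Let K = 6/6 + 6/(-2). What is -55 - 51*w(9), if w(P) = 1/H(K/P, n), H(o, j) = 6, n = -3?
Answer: -127/2 ≈ -63.500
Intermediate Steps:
K = -2 (K = 6*(⅙) + 6*(-½) = 1 - 3 = -2)
w(P) = ⅙ (w(P) = 1/6 = ⅙)
-55 - 51*w(9) = -55 - 51*⅙ = -55 - 17/2 = -127/2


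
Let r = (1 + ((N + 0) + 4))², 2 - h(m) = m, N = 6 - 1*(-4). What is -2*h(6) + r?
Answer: 233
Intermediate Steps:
N = 10 (N = 6 + 4 = 10)
h(m) = 2 - m
r = 225 (r = (1 + ((10 + 0) + 4))² = (1 + (10 + 4))² = (1 + 14)² = 15² = 225)
-2*h(6) + r = -2*(2 - 1*6) + 225 = -2*(2 - 6) + 225 = -2*(-4) + 225 = 8 + 225 = 233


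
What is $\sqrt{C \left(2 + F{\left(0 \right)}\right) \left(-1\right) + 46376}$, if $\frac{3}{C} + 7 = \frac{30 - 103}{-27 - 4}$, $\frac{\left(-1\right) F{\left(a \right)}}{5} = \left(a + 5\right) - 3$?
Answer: $\frac{5 \sqrt{66774}}{6} \approx 215.34$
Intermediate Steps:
$F{\left(a \right)} = -10 - 5 a$ ($F{\left(a \right)} = - 5 \left(\left(a + 5\right) - 3\right) = - 5 \left(\left(5 + a\right) - 3\right) = - 5 \left(2 + a\right) = -10 - 5 a$)
$C = - \frac{31}{48}$ ($C = \frac{3}{-7 + \frac{30 - 103}{-27 - 4}} = \frac{3}{-7 - \frac{73}{-31}} = \frac{3}{-7 - - \frac{73}{31}} = \frac{3}{-7 + \frac{73}{31}} = \frac{3}{- \frac{144}{31}} = 3 \left(- \frac{31}{144}\right) = - \frac{31}{48} \approx -0.64583$)
$\sqrt{C \left(2 + F{\left(0 \right)}\right) \left(-1\right) + 46376} = \sqrt{- \frac{31 \left(2 - 10\right) \left(-1\right)}{48} + 46376} = \sqrt{- \frac{31 \left(\left(-8\right) \left(-1\right)\right)}{48} + 46376} = \sqrt{\left(- \frac{31}{48}\right) 8 + 46376} = \sqrt{- \frac{31}{6} + 46376} = \sqrt{\frac{278225}{6}} = \frac{5 \sqrt{66774}}{6}$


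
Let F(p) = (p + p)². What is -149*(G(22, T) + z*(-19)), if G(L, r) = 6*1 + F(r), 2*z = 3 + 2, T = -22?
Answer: -564561/2 ≈ -2.8228e+5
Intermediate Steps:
z = 5/2 (z = (3 + 2)/2 = (½)*5 = 5/2 ≈ 2.5000)
F(p) = 4*p² (F(p) = (2*p)² = 4*p²)
G(L, r) = 6 + 4*r² (G(L, r) = 6*1 + 4*r² = 6 + 4*r²)
-149*(G(22, T) + z*(-19)) = -149*((6 + 4*(-22)²) + (5/2)*(-19)) = -149*((6 + 4*484) - 95/2) = -149*((6 + 1936) - 95/2) = -149*(1942 - 95/2) = -149*3789/2 = -564561/2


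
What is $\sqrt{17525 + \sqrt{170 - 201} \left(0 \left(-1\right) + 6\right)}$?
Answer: $\sqrt{17525 + 6 i \sqrt{31}} \approx 132.38 + 0.126 i$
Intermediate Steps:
$\sqrt{17525 + \sqrt{170 - 201} \left(0 \left(-1\right) + 6\right)} = \sqrt{17525 + \sqrt{-31} \left(0 + 6\right)} = \sqrt{17525 + i \sqrt{31} \cdot 6} = \sqrt{17525 + 6 i \sqrt{31}}$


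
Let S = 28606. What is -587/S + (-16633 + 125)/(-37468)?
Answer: 112558533/267952402 ≈ 0.42007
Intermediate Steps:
-587/S + (-16633 + 125)/(-37468) = -587/28606 + (-16633 + 125)/(-37468) = -587*1/28606 - 16508*(-1/37468) = -587/28606 + 4127/9367 = 112558533/267952402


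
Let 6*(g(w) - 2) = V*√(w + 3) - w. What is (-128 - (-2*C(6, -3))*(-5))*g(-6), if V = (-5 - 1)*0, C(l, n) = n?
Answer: -294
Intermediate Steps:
V = 0 (V = -6*0 = 0)
g(w) = 2 - w/6 (g(w) = 2 + (0*√(w + 3) - w)/6 = 2 + (0*√(3 + w) - w)/6 = 2 + (0 - w)/6 = 2 + (-w)/6 = 2 - w/6)
(-128 - (-2*C(6, -3))*(-5))*g(-6) = (-128 - (-2*(-3))*(-5))*(2 - ⅙*(-6)) = (-128 - 6*(-5))*(2 + 1) = (-128 - 1*(-30))*3 = (-128 + 30)*3 = -98*3 = -294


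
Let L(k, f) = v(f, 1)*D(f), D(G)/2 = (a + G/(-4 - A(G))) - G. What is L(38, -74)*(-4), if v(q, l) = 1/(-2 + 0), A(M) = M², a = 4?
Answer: 213757/685 ≈ 312.05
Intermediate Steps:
D(G) = 8 - 2*G + 2*G/(-4 - G²) (D(G) = 2*((4 + G/(-4 - G²)) - G) = 2*(4 - G + G/(-4 - G²)) = 8 - 2*G + 2*G/(-4 - G²))
v(q, l) = -½ (v(q, l) = 1/(-2) = -½)
L(k, f) = -(16 - f³ - 5*f + 4*f²)/(4 + f²)
L(38, -74)*(-4) = ((-16 + (-74)³ - 4*(-74)² + 5*(-74))/(4 + (-74)²))*(-4) = ((-16 - 405224 - 4*5476 - 370)/(4 + 5476))*(-4) = ((-16 - 405224 - 21904 - 370)/5480)*(-4) = ((1/5480)*(-427514))*(-4) = -213757/2740*(-4) = 213757/685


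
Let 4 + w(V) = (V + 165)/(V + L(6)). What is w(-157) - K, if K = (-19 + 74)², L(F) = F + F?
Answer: -439213/145 ≈ -3029.1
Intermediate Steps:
L(F) = 2*F
K = 3025 (K = 55² = 3025)
w(V) = -4 + (165 + V)/(12 + V) (w(V) = -4 + (V + 165)/(V + 2*6) = -4 + (165 + V)/(V + 12) = -4 + (165 + V)/(12 + V))
w(-157) - K = 3*(39 - 1*(-157))/(12 - 157) - 1*3025 = 3*(39 + 157)/(-145) - 3025 = 3*(-1/145)*196 - 3025 = -588/145 - 3025 = -439213/145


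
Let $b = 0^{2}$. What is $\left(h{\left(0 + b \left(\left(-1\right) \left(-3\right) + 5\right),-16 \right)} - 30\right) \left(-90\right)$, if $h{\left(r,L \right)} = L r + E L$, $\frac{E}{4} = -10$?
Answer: $-54900$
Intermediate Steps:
$E = -40$ ($E = 4 \left(-10\right) = -40$)
$b = 0$
$h{\left(r,L \right)} = - 40 L + L r$ ($h{\left(r,L \right)} = L r - 40 L = - 40 L + L r$)
$\left(h{\left(0 + b \left(\left(-1\right) \left(-3\right) + 5\right),-16 \right)} - 30\right) \left(-90\right) = \left(- 16 \left(-40 + \left(0 + 0 \left(\left(-1\right) \left(-3\right) + 5\right)\right)\right) - 30\right) \left(-90\right) = \left(- 16 \left(-40 + \left(0 + 0 \left(3 + 5\right)\right)\right) - 30\right) \left(-90\right) = \left(- 16 \left(-40 + \left(0 + 0 \cdot 8\right)\right) - 30\right) \left(-90\right) = \left(- 16 \left(-40 + \left(0 + 0\right)\right) - 30\right) \left(-90\right) = \left(- 16 \left(-40 + 0\right) - 30\right) \left(-90\right) = \left(\left(-16\right) \left(-40\right) - 30\right) \left(-90\right) = \left(640 - 30\right) \left(-90\right) = 610 \left(-90\right) = -54900$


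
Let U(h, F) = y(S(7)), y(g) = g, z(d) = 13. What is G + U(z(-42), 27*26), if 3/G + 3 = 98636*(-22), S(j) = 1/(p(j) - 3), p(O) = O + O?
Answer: 2169962/23869945 ≈ 0.090908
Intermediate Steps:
p(O) = 2*O
S(j) = 1/(-3 + 2*j) (S(j) = 1/(2*j - 3) = 1/(-3 + 2*j))
G = -3/2169995 (G = 3/(-3 + 98636*(-22)) = 3/(-3 - 2169992) = 3/(-2169995) = 3*(-1/2169995) = -3/2169995 ≈ -1.3825e-6)
U(h, F) = 1/11 (U(h, F) = 1/(-3 + 2*7) = 1/(-3 + 14) = 1/11)
G + U(z(-42), 27*26) = -3/2169995 + 1/11 = 2169962/23869945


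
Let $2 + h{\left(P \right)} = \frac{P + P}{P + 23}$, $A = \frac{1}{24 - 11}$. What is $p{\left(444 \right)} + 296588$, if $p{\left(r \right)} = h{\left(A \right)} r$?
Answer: $\frac{7392574}{25} \approx 2.957 \cdot 10^{5}$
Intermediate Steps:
$A = \frac{1}{13} \approx 0.076923$
$h{\left(P \right)} = -2 + \frac{2 P}{23 + P}$ ($h{\left(P \right)} = -2 + \frac{P + P}{P + 23} = -2 + \frac{2 P}{23 + P}$)
$p{\left(r \right)} = - \frac{299 r}{150}$ ($p{\left(r \right)} = - \frac{46}{23 + \frac{1}{13}} r = - \frac{46}{\frac{300}{13}} r = \left(-46\right) \frac{13}{300} r = - \frac{299 r}{150}$)
$p{\left(444 \right)} + 296588 = \left(- \frac{299}{150}\right) 444 + 296588 = - \frac{22126}{25} + 296588 = \frac{7392574}{25}$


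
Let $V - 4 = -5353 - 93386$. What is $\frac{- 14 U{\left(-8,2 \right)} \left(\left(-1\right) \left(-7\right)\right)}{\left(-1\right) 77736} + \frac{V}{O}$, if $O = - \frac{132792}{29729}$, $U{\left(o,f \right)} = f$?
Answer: $\frac{3169138170751}{143371096} \approx 22104.0$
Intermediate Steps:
$O = - \frac{132792}{29729}$ ($O = \left(-132792\right) \frac{1}{29729} = - \frac{132792}{29729} \approx -4.4668$)
$V = -98735$ ($V = 4 - 98739 = -98735$)
$\frac{- 14 U{\left(-8,2 \right)} \left(\left(-1\right) \left(-7\right)\right)}{\left(-1\right) 77736} + \frac{V}{O} = \frac{\left(-14\right) 2 \left(\left(-1\right) \left(-7\right)\right)}{\left(-1\right) 77736} - \frac{98735}{- \frac{132792}{29729}} = \frac{\left(-28\right) 7}{-77736} - - \frac{2935292815}{132792} = \left(-196\right) \left(- \frac{1}{77736}\right) + \frac{2935292815}{132792} = \frac{49}{19434} + \frac{2935292815}{132792} = \frac{3169138170751}{143371096}$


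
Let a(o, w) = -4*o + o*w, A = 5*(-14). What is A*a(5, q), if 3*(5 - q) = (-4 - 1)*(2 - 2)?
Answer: -350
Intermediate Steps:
q = 5 (q = 5 - (-4 - 1)*(2 - 2)/3 = 5 - (-5)*0/3 = 5 - ⅓*0 = 5 + 0 = 5)
A = -70
A*a(5, q) = -350*(-4 + 5) = -350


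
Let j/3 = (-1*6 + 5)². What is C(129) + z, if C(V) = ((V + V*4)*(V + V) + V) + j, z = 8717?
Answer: 175259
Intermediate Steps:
j = 3 (j = 3*(-1*6 + 5)² = 3*(-6 + 5)² = 3*(-1)² = 3*1 = 3)
C(V) = 3 + V + 10*V² (C(V) = ((V + V*4)*(V + V) + V) + 3 = ((V + 4*V)*(2*V) + V) + 3 = ((5*V)*(2*V) + V) + 3 = (10*V² + V) + 3 = (V + 10*V²) + 3 = 3 + V + 10*V²)
C(129) + z = (3 + 129 + 10*129²) + 8717 = (3 + 129 + 10*16641) + 8717 = (3 + 129 + 166410) + 8717 = 166542 + 8717 = 175259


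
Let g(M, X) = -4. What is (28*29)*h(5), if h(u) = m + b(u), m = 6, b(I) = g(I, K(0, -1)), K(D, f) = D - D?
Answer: 1624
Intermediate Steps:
K(D, f) = 0
b(I) = -4
h(u) = 2 (h(u) = 6 - 4 = 2)
(28*29)*h(5) = (28*29)*2 = 812*2 = 1624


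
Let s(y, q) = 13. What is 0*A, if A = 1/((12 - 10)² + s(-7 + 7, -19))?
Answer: 0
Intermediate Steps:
A = 1/17 (A = 1/((12 - 10)² + 13) = 1/(2² + 13) = 1/(4 + 13) = 1/17 ≈ 0.058824)
0*A = 0*(1/17) = 0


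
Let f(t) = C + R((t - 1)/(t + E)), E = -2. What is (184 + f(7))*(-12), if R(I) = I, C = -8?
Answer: -10632/5 ≈ -2126.4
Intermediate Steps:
f(t) = -8 + (-1 + t)/(-2 + t) (f(t) = -8 + (t - 1)/(t - 2) = -8 + (-1 + t)/(-2 + t))
(184 + f(7))*(-12) = (184 + (15 - 7*7)/(-2 + 7))*(-12) = (184 + (15 - 49)/5)*(-12) = (184 + (1/5)*(-34))*(-12) = (184 - 34/5)*(-12) = (886/5)*(-12) = -10632/5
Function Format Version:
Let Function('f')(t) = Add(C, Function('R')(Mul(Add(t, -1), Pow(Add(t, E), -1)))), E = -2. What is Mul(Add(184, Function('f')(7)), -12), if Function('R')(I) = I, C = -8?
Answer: Rational(-10632, 5) ≈ -2126.4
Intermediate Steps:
Function('f')(t) = Add(-8, Mul(Pow(Add(-2, t), -1), Add(-1, t))) (Function('f')(t) = Add(-8, Mul(Add(t, -1), Pow(Add(t, -2), -1))) = Add(-8, Mul(Add(-1, t), Pow(Add(-2, t), -1))) = Add(-8, Mul(Pow(Add(-2, t), -1), Add(-1, t))))
Mul(Add(184, Function('f')(7)), -12) = Mul(Add(184, Mul(Pow(Add(-2, 7), -1), Add(15, Mul(-7, 7)))), -12) = Mul(Add(184, Mul(Pow(5, -1), Add(15, -49))), -12) = Mul(Add(184, Mul(Rational(1, 5), -34)), -12) = Mul(Add(184, Rational(-34, 5)), -12) = Mul(Rational(886, 5), -12) = Rational(-10632, 5)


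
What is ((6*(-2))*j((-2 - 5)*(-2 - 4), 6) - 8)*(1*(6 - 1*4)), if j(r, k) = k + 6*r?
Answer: -6208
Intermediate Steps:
((6*(-2))*j((-2 - 5)*(-2 - 4), 6) - 8)*(1*(6 - 1*4)) = ((6*(-2))*(6 + 6*((-2 - 5)*(-2 - 4))) - 8)*(1*(6 - 1*4)) = (-12*(6 + 6*(-7*(-6))) - 8)*(1*(6 - 4)) = (-12*(6 + 6*42) - 8)*(1*2) = (-12*(6 + 252) - 8)*2 = (-12*258 - 8)*2 = (-3096 - 8)*2 = -3104*2 = -6208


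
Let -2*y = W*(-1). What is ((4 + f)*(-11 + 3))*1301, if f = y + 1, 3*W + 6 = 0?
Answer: -41632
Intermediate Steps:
W = -2 (W = -2 + (1/3)*0 = -2 + 0 = -2)
y = -1 (y = -(-1)*(-1) = -1/2*2 = -1)
f = 0 (f = -1 + 1 = 0)
((4 + f)*(-11 + 3))*1301 = ((4 + 0)*(-11 + 3))*1301 = (4*(-8))*1301 = -32*1301 = -41632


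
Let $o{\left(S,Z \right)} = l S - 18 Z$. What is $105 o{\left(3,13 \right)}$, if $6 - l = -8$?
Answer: $-20160$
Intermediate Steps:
$l = 14$ ($l = 6 - -8 = 6 + 8 = 14$)
$o{\left(S,Z \right)} = - 18 Z + 14 S$ ($o{\left(S,Z \right)} = 14 S - 18 Z = - 18 Z + 14 S$)
$105 o{\left(3,13 \right)} = 105 \left(\left(-18\right) 13 + 14 \cdot 3\right) = 105 \left(-234 + 42\right) = 105 \left(-192\right) = -20160$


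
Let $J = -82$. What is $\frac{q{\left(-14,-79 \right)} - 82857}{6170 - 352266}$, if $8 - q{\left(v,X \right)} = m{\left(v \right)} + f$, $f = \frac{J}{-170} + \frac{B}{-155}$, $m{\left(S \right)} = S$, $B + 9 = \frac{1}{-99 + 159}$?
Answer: $\frac{13096298923}{54717777600} \approx 0.23934$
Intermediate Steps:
$B = - \frac{539}{60}$ ($B = -9 + \frac{1}{-99 + 159} = -9 + \frac{1}{60} = - \frac{539}{60} \approx -8.9833$)
$f = \frac{85423}{158100}$ ($f = - \frac{82}{-170} - \frac{539}{60 \left(-155\right)} = \left(-82\right) \left(- \frac{1}{170}\right) - - \frac{539}{9300} = \frac{41}{85} + \frac{539}{9300} = \frac{85423}{158100} \approx 0.54031$)
$q{\left(v,X \right)} = \frac{1179377}{158100} - v$ ($q{\left(v,X \right)} = 8 - \left(v + \frac{85423}{158100}\right) = 8 - \left(\frac{85423}{158100} + v\right) = \frac{1179377}{158100} - v$)
$\frac{q{\left(-14,-79 \right)} - 82857}{6170 - 352266} = \frac{\left(\frac{1179377}{158100} - -14\right) - 82857}{6170 - 352266} = \frac{\left(\frac{1179377}{158100} + 14\right) - 82857}{-346096} = \left(\frac{3392777}{158100} - 82857\right) \left(- \frac{1}{346096}\right) = \left(- \frac{13096298923}{158100}\right) \left(- \frac{1}{346096}\right) = \frac{13096298923}{54717777600}$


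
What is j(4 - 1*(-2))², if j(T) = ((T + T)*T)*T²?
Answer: 6718464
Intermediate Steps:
j(T) = 2*T⁴ (j(T) = ((2*T)*T)*T² = (2*T²)*T² = 2*T⁴)
j(4 - 1*(-2))² = (2*(4 - 1*(-2))⁴)² = (2*(4 + 2)⁴)² = (2*6⁴)² = (2*1296)² = 2592² = 6718464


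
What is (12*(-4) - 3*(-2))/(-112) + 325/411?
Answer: 3833/3288 ≈ 1.1658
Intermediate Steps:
(12*(-4) - 3*(-2))/(-112) + 325/411 = (-48 + 6)*(-1/112) + 325*(1/411) = -42*(-1/112) + 325/411 = 3/8 + 325/411 = 3833/3288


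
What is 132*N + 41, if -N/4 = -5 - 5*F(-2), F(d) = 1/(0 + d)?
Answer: 1361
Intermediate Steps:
F(d) = 1/d
N = 10 (N = -4*(-5 - 5/(-2)) = -4*(-5 - 5*(-½)) = -4*(-5 + 5/2) = -4*(-5/2) = 10)
132*N + 41 = 132*10 + 41 = 1320 + 41 = 1361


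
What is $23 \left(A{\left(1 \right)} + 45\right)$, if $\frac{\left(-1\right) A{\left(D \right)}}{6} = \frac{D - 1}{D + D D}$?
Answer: $1035$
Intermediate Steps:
$A{\left(D \right)} = - \frac{6 \left(-1 + D\right)}{D + D^{2}}$ ($A{\left(D \right)} = - 6 \frac{D - 1}{D + D D} = - 6 \frac{-1 + D}{D + D^{2}} = - \frac{6 \left(-1 + D\right)}{D + D^{2}}$)
$23 \left(A{\left(1 \right)} + 45\right) = 23 \left(\frac{6 \left(1 - 1\right)}{1 \left(1 + 1\right)} + 45\right) = 23 \left(6 \cdot 1 \cdot \frac{1}{2} \left(1 - 1\right) + 45\right) = 23 \left(6 \cdot 1 \cdot \frac{1}{2} \cdot 0 + 45\right) = 23 \left(0 + 45\right) = 23 \cdot 45 = 1035$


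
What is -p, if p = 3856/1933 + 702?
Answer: -1360822/1933 ≈ -704.00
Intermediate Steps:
p = 1360822/1933 (p = 3856*(1/1933) + 702 = 3856/1933 + 702 = 1360822/1933 ≈ 704.00)
-p = -1*1360822/1933 = -1360822/1933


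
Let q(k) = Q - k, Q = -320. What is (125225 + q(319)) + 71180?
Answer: 195766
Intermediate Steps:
q(k) = -320 - k
(125225 + q(319)) + 71180 = (125225 + (-320 - 1*319)) + 71180 = (125225 + (-320 - 319)) + 71180 = (125225 - 639) + 71180 = 124586 + 71180 = 195766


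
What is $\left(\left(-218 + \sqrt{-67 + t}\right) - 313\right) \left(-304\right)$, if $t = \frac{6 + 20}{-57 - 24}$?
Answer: $161424 - \frac{304 i \sqrt{5453}}{9} \approx 1.6142 \cdot 10^{5} - 2494.3 i$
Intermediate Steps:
$t = - \frac{26}{81}$ ($t = \frac{26}{-81} = 26 \left(- \frac{1}{81}\right) = - \frac{26}{81} \approx -0.32099$)
$\left(\left(-218 + \sqrt{-67 + t}\right) - 313\right) \left(-304\right) = \left(\left(-218 + \sqrt{-67 - \frac{26}{81}}\right) - 313\right) \left(-304\right) = \left(\left(-218 + \sqrt{- \frac{5453}{81}}\right) - 313\right) \left(-304\right) = \left(\left(-218 + \frac{i \sqrt{5453}}{9}\right) - 313\right) \left(-304\right) = \left(-531 + \frac{i \sqrt{5453}}{9}\right) \left(-304\right) = 161424 - \frac{304 i \sqrt{5453}}{9}$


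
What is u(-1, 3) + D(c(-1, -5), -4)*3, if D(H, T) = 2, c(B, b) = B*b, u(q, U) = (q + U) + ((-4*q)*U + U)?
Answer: 23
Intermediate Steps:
u(q, U) = q + 2*U - 4*U*q (u(q, U) = (U + q) + (-4*U*q + U) = (U + q) + (U - 4*U*q) = q + 2*U - 4*U*q)
u(-1, 3) + D(c(-1, -5), -4)*3 = (-1 + 2*3 - 4*3*(-1)) + 2*3 = (-1 + 6 + 12) + 6 = 17 + 6 = 23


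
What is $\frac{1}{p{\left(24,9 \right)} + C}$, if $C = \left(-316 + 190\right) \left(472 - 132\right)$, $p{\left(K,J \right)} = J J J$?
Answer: $- \frac{1}{42111} \approx -2.3747 \cdot 10^{-5}$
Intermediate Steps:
$p{\left(K,J \right)} = J^{3}$ ($p{\left(K,J \right)} = J^{2} J = J^{3}$)
$C = -42840$ ($C = \left(-126\right) 340 = -42840$)
$\frac{1}{p{\left(24,9 \right)} + C} = \frac{1}{9^{3} - 42840} = \frac{1}{729 - 42840} = \frac{1}{-42111} = - \frac{1}{42111}$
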